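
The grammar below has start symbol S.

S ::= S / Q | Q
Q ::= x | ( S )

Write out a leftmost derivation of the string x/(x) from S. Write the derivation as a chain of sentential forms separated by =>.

S => S/Q => Q/Q => x/Q => x/(S) => x/(Q) => x/(x)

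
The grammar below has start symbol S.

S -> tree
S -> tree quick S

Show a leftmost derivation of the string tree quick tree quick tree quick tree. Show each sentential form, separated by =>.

S => tree quick S   [S -> tree quick S]
tree quick S => tree quick tree quick S   [S -> tree quick S]
tree quick tree quick S => tree quick tree quick tree quick S   [S -> tree quick S]
tree quick tree quick tree quick S => tree quick tree quick tree quick tree   [S -> tree]

S => tree quick S => tree quick tree quick S => tree quick tree quick tree quick S => tree quick tree quick tree quick tree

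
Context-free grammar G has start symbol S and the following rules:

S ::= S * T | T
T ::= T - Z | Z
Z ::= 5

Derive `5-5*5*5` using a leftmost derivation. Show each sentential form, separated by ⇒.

S ⇒ S*T ⇒ S*T*T ⇒ T*T*T ⇒ T-Z*T*T ⇒ Z-Z*T*T ⇒ 5-Z*T*T ⇒ 5-5*T*T ⇒ 5-5*Z*T ⇒ 5-5*5*T ⇒ 5-5*5*Z ⇒ 5-5*5*5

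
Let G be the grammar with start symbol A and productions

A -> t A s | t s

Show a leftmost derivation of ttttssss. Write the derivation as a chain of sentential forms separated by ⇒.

A ⇒ tAs   [A -> t A s]
tAs ⇒ ttAss   [A -> t A s]
ttAss ⇒ tttAsss   [A -> t A s]
tttAsss ⇒ ttttssss   [A -> t s]

A ⇒ tAs ⇒ ttAss ⇒ tttAsss ⇒ ttttssss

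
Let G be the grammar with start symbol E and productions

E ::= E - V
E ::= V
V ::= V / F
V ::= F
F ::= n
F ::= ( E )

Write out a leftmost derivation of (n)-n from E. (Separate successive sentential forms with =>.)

E=>E-V=>V-V=>F-V=>(E)-V=>(V)-V=>(F)-V=>(n)-V=>(n)-F=>(n)-n

E => E-V   [E ::= E - V]
E-V => V-V   [E ::= V]
V-V => F-V   [V ::= F]
F-V => (E)-V   [F ::= ( E )]
(E)-V => (V)-V   [E ::= V]
(V)-V => (F)-V   [V ::= F]
(F)-V => (n)-V   [F ::= n]
(n)-V => (n)-F   [V ::= F]
(n)-F => (n)-n   [F ::= n]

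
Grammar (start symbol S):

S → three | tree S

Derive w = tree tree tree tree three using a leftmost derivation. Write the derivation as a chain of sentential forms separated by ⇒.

S ⇒ tree S   [S → tree S]
tree S ⇒ tree tree S   [S → tree S]
tree tree S ⇒ tree tree tree S   [S → tree S]
tree tree tree S ⇒ tree tree tree tree S   [S → tree S]
tree tree tree tree S ⇒ tree tree tree tree three   [S → three]

S ⇒ tree S ⇒ tree tree S ⇒ tree tree tree S ⇒ tree tree tree tree S ⇒ tree tree tree tree three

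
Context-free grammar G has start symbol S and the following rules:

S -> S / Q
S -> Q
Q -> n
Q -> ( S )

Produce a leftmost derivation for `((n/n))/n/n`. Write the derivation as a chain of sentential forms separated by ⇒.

S ⇒ S/Q   [S -> S / Q]
S/Q ⇒ S/Q/Q   [S -> S / Q]
S/Q/Q ⇒ Q/Q/Q   [S -> Q]
Q/Q/Q ⇒ (S)/Q/Q   [Q -> ( S )]
(S)/Q/Q ⇒ (Q)/Q/Q   [S -> Q]
(Q)/Q/Q ⇒ ((S))/Q/Q   [Q -> ( S )]
((S))/Q/Q ⇒ ((S/Q))/Q/Q   [S -> S / Q]
((S/Q))/Q/Q ⇒ ((Q/Q))/Q/Q   [S -> Q]
((Q/Q))/Q/Q ⇒ ((n/Q))/Q/Q   [Q -> n]
((n/Q))/Q/Q ⇒ ((n/n))/Q/Q   [Q -> n]
((n/n))/Q/Q ⇒ ((n/n))/n/Q   [Q -> n]
((n/n))/n/Q ⇒ ((n/n))/n/n   [Q -> n]

S ⇒ S/Q ⇒ S/Q/Q ⇒ Q/Q/Q ⇒ (S)/Q/Q ⇒ (Q)/Q/Q ⇒ ((S))/Q/Q ⇒ ((S/Q))/Q/Q ⇒ ((Q/Q))/Q/Q ⇒ ((n/Q))/Q/Q ⇒ ((n/n))/Q/Q ⇒ ((n/n))/n/Q ⇒ ((n/n))/n/n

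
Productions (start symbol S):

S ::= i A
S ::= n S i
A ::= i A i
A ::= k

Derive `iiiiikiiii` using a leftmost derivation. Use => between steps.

S=>iA=>iiAi=>iiiAii=>iiiiAiii=>iiiiiAiiii=>iiiiikiiii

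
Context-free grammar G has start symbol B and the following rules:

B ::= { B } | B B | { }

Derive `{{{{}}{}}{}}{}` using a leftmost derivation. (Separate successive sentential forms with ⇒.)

B ⇒ BB ⇒ {B}B ⇒ {BB}B ⇒ {{B}B}B ⇒ {{BB}B}B ⇒ {{{B}B}B}B ⇒ {{{{}}B}B}B ⇒ {{{{}}{}}B}B ⇒ {{{{}}{}}{}}B ⇒ {{{{}}{}}{}}{}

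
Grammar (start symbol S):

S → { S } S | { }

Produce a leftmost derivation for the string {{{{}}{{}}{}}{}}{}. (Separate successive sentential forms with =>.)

S => {S}S   [S → { S } S]
{S}S => {{S}S}S   [S → { S } S]
{{S}S}S => {{{S}S}S}S   [S → { S } S]
{{{S}S}S}S => {{{{}}S}S}S   [S → { }]
{{{{}}S}S}S => {{{{}}{S}S}S}S   [S → { S } S]
{{{{}}{S}S}S}S => {{{{}}{{}}S}S}S   [S → { }]
{{{{}}{{}}S}S}S => {{{{}}{{}}{}}S}S   [S → { }]
{{{{}}{{}}{}}S}S => {{{{}}{{}}{}}{}}S   [S → { }]
{{{{}}{{}}{}}{}}S => {{{{}}{{}}{}}{}}{}   [S → { }]

S => {S}S => {{S}S}S => {{{S}S}S}S => {{{{}}S}S}S => {{{{}}{S}S}S}S => {{{{}}{{}}S}S}S => {{{{}}{{}}{}}S}S => {{{{}}{{}}{}}{}}S => {{{{}}{{}}{}}{}}{}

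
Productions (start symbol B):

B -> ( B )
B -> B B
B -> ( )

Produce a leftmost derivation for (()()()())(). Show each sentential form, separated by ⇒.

B ⇒ BB ⇒ (B)B ⇒ (BB)B ⇒ (BBB)B ⇒ (BBBB)B ⇒ (()BBB)B ⇒ (()()BB)B ⇒ (()()()B)B ⇒ (()()()())B ⇒ (()()()())()

B ⇒ BB   [B -> B B]
BB ⇒ (B)B   [B -> ( B )]
(B)B ⇒ (BB)B   [B -> B B]
(BB)B ⇒ (BBB)B   [B -> B B]
(BBB)B ⇒ (BBBB)B   [B -> B B]
(BBBB)B ⇒ (()BBB)B   [B -> ( )]
(()BBB)B ⇒ (()()BB)B   [B -> ( )]
(()()BB)B ⇒ (()()()B)B   [B -> ( )]
(()()()B)B ⇒ (()()()())B   [B -> ( )]
(()()()())B ⇒ (()()()())()   [B -> ( )]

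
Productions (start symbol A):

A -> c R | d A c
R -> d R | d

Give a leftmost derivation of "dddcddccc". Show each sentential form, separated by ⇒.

A ⇒ dAc ⇒ ddAcc ⇒ dddAccc ⇒ dddcRccc ⇒ dddcdRccc ⇒ dddcddccc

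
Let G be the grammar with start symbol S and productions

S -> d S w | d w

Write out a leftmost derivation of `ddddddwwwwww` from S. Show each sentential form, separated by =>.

S => dSw => ddSww => dddSwww => ddddSwwww => dddddSwwwww => ddddddwwwwww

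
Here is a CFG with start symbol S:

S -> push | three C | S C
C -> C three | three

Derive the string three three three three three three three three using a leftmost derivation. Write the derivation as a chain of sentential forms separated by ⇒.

S ⇒ S C   [S -> S C]
S C ⇒ S C C   [S -> S C]
S C C ⇒ S C C C   [S -> S C]
S C C C ⇒ three C C C C   [S -> three C]
three C C C C ⇒ three three C C C   [C -> three]
three three C C C ⇒ three three C three C C   [C -> C three]
three three C three C C ⇒ three three C three three C C   [C -> C three]
three three C three three C C ⇒ three three three three three C C   [C -> three]
three three three three three C C ⇒ three three three three three three C   [C -> three]
three three three three three three C ⇒ three three three three three three C three   [C -> C three]
three three three three three three C three ⇒ three three three three three three three three   [C -> three]

S ⇒ S C ⇒ S C C ⇒ S C C C ⇒ three C C C C ⇒ three three C C C ⇒ three three C three C C ⇒ three three C three three C C ⇒ three three three three three C C ⇒ three three three three three three C ⇒ three three three three three three C three ⇒ three three three three three three three three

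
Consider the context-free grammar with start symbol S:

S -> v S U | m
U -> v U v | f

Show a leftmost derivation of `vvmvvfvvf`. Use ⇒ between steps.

S ⇒ vSU   [S -> v S U]
vSU ⇒ vvSUU   [S -> v S U]
vvSUU ⇒ vvmUU   [S -> m]
vvmUU ⇒ vvmvUvU   [U -> v U v]
vvmvUvU ⇒ vvmvvUvvU   [U -> v U v]
vvmvvUvvU ⇒ vvmvvfvvU   [U -> f]
vvmvvfvvU ⇒ vvmvvfvvf   [U -> f]

S ⇒ vSU ⇒ vvSUU ⇒ vvmUU ⇒ vvmvUvU ⇒ vvmvvUvvU ⇒ vvmvvfvvU ⇒ vvmvvfvvf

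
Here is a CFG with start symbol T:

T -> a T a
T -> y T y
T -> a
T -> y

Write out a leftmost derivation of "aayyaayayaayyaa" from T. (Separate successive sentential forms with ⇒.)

T⇒aTa⇒aaTaa⇒aayTyaa⇒aayyTyyaa⇒aayyaTayyaa⇒aayyaaTaayyaa⇒aayyaayTyaayyaa⇒aayyaayayaayyaa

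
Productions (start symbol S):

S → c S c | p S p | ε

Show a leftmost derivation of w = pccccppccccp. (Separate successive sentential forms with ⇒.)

S ⇒ pSp ⇒ pcScp ⇒ pccSccp ⇒ pcccScccp ⇒ pccccSccccp ⇒ pccccpSpccccp ⇒ pccccppccccp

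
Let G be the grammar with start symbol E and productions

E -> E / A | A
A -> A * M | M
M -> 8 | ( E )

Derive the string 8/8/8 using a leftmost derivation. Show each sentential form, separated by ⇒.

E ⇒ E/A ⇒ E/A/A ⇒ A/A/A ⇒ M/A/A ⇒ 8/A/A ⇒ 8/M/A ⇒ 8/8/A ⇒ 8/8/M ⇒ 8/8/8

E ⇒ E/A   [E -> E / A]
E/A ⇒ E/A/A   [E -> E / A]
E/A/A ⇒ A/A/A   [E -> A]
A/A/A ⇒ M/A/A   [A -> M]
M/A/A ⇒ 8/A/A   [M -> 8]
8/A/A ⇒ 8/M/A   [A -> M]
8/M/A ⇒ 8/8/A   [M -> 8]
8/8/A ⇒ 8/8/M   [A -> M]
8/8/M ⇒ 8/8/8   [M -> 8]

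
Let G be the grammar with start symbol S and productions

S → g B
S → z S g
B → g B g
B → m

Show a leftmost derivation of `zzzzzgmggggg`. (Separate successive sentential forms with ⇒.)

S ⇒ zSg ⇒ zzSgg ⇒ zzzSggg ⇒ zzzzSgggg ⇒ zzzzzSggggg ⇒ zzzzzgBggggg ⇒ zzzzzgmggggg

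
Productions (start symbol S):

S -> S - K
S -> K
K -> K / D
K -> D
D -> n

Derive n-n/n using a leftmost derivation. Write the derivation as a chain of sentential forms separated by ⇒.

S ⇒ S-K ⇒ K-K ⇒ D-K ⇒ n-K ⇒ n-K/D ⇒ n-D/D ⇒ n-n/D ⇒ n-n/n

S ⇒ S-K   [S -> S - K]
S-K ⇒ K-K   [S -> K]
K-K ⇒ D-K   [K -> D]
D-K ⇒ n-K   [D -> n]
n-K ⇒ n-K/D   [K -> K / D]
n-K/D ⇒ n-D/D   [K -> D]
n-D/D ⇒ n-n/D   [D -> n]
n-n/D ⇒ n-n/n   [D -> n]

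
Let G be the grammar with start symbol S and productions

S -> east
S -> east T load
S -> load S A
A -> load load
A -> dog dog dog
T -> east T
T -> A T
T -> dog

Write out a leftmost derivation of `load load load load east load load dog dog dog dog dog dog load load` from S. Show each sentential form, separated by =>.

S => load S A => load load S A A => load load load S A A A => load load load load S A A A A => load load load load east A A A A => load load load load east load load A A A => load load load load east load load dog dog dog A A => load load load load east load load dog dog dog dog dog dog A => load load load load east load load dog dog dog dog dog dog load load

S => load S A   [S -> load S A]
load S A => load load S A A   [S -> load S A]
load load S A A => load load load S A A A   [S -> load S A]
load load load S A A A => load load load load S A A A A   [S -> load S A]
load load load load S A A A A => load load load load east A A A A   [S -> east]
load load load load east A A A A => load load load load east load load A A A   [A -> load load]
load load load load east load load A A A => load load load load east load load dog dog dog A A   [A -> dog dog dog]
load load load load east load load dog dog dog A A => load load load load east load load dog dog dog dog dog dog A   [A -> dog dog dog]
load load load load east load load dog dog dog dog dog dog A => load load load load east load load dog dog dog dog dog dog load load   [A -> load load]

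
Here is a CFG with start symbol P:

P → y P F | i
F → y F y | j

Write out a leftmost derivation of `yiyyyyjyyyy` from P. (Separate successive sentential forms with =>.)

P => yPF => yiF => yiyFy => yiyyFyy => yiyyyFyyy => yiyyyyFyyyy => yiyyyyjyyyy

P => yPF   [P → y P F]
yPF => yiF   [P → i]
yiF => yiyFy   [F → y F y]
yiyFy => yiyyFyy   [F → y F y]
yiyyFyy => yiyyyFyyy   [F → y F y]
yiyyyFyyy => yiyyyyFyyyy   [F → y F y]
yiyyyyFyyyy => yiyyyyjyyyy   [F → j]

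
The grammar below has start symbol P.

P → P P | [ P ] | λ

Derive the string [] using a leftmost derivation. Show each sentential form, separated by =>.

P => PP   [P → P P]
PP => PPP   [P → P P]
PPP => PPPP   [P → P P]
PPPP => PPPPP   [P → P P]
PPPPP => PPPPPP   [P → P P]
PPPPPP => [P]PPPPP   [P → [ P ]]
[P]PPPPP => []PPPPP   [P → λ]
[]PPPPP => []PPPP   [P → λ]
[]PPPP => []PPP   [P → λ]
[]PPP => []PP   [P → λ]
[]PP => []P   [P → λ]
[]P => []   [P → λ]

P => PP => PPP => PPPP => PPPPP => PPPPPP => [P]PPPPP => []PPPPP => []PPPP => []PPP => []PP => []P => []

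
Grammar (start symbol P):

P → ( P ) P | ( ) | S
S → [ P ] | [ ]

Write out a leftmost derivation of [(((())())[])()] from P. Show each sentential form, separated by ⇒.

P ⇒ S ⇒ [P] ⇒ [(P)P] ⇒ [((P)P)P] ⇒ [(((P)P)P)P] ⇒ [(((())P)P)P] ⇒ [(((())())P)P] ⇒ [(((())())S)P] ⇒ [(((())())[])P] ⇒ [(((())())[])()]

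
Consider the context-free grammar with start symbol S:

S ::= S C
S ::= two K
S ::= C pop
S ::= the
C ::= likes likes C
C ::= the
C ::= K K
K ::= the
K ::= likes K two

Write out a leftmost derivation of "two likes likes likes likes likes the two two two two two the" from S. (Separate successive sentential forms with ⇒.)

S ⇒ S C ⇒ two K C ⇒ two likes K two C ⇒ two likes likes K two two C ⇒ two likes likes likes K two two two C ⇒ two likes likes likes likes K two two two two C ⇒ two likes likes likes likes likes K two two two two two C ⇒ two likes likes likes likes likes the two two two two two C ⇒ two likes likes likes likes likes the two two two two two the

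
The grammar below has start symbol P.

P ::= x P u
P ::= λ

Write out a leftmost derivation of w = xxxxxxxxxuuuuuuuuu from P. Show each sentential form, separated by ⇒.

P ⇒ xPu ⇒ xxPuu ⇒ xxxPuuu ⇒ xxxxPuuuu ⇒ xxxxxPuuuuu ⇒ xxxxxxPuuuuuu ⇒ xxxxxxxPuuuuuuu ⇒ xxxxxxxxPuuuuuuuu ⇒ xxxxxxxxxPuuuuuuuuu ⇒ xxxxxxxxxuuuuuuuuu

P ⇒ xPu   [P ::= x P u]
xPu ⇒ xxPuu   [P ::= x P u]
xxPuu ⇒ xxxPuuu   [P ::= x P u]
xxxPuuu ⇒ xxxxPuuuu   [P ::= x P u]
xxxxPuuuu ⇒ xxxxxPuuuuu   [P ::= x P u]
xxxxxPuuuuu ⇒ xxxxxxPuuuuuu   [P ::= x P u]
xxxxxxPuuuuuu ⇒ xxxxxxxPuuuuuuu   [P ::= x P u]
xxxxxxxPuuuuuuu ⇒ xxxxxxxxPuuuuuuuu   [P ::= x P u]
xxxxxxxxPuuuuuuuu ⇒ xxxxxxxxxPuuuuuuuuu   [P ::= x P u]
xxxxxxxxxPuuuuuuuuu ⇒ xxxxxxxxxuuuuuuuuu   [P ::= λ]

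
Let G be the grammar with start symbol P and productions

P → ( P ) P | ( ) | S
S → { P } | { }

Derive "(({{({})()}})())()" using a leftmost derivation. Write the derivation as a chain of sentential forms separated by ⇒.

P ⇒ (P)P ⇒ ((P)P)P ⇒ ((S)P)P ⇒ (({P})P)P ⇒ (({S})P)P ⇒ (({{P}})P)P ⇒ (({{(P)P}})P)P ⇒ (({{(S)P}})P)P ⇒ (({{({})P}})P)P ⇒ (({{({})()}})P)P ⇒ (({{({})()}})())P ⇒ (({{({})()}})())()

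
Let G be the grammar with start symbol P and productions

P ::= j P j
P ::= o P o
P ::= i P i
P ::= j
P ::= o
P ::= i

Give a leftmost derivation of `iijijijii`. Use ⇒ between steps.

P ⇒ iPi   [P ::= i P i]
iPi ⇒ iiPii   [P ::= i P i]
iiPii ⇒ iijPjii   [P ::= j P j]
iijPjii ⇒ iijiPijii   [P ::= i P i]
iijiPijii ⇒ iijijijii   [P ::= j]

P ⇒ iPi ⇒ iiPii ⇒ iijPjii ⇒ iijiPijii ⇒ iijijijii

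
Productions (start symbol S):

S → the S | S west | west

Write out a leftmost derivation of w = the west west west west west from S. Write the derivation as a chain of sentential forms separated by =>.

S => S west   [S → S west]
S west => S west west   [S → S west]
S west west => S west west west   [S → S west]
S west west west => S west west west west   [S → S west]
S west west west west => the S west west west west   [S → the S]
the S west west west west => the west west west west west   [S → west]

S => S west => S west west => S west west west => S west west west west => the S west west west west => the west west west west west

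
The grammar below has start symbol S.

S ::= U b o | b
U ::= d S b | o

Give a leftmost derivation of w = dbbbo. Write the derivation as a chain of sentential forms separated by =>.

S => Ubo   [S ::= U b o]
Ubo => dSbbo   [U ::= d S b]
dSbbo => dbbbo   [S ::= b]

S => Ubo => dSbbo => dbbbo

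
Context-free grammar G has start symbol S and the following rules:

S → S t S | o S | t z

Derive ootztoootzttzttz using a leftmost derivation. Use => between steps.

S => oS => oStS => ooStS => ootztS => ootztStS => ootztoStS => ootztoStStS => ootztooStStS => ootztoooStStS => ootztoootztStS => ootztoootzttztS => ootztoootzttzttz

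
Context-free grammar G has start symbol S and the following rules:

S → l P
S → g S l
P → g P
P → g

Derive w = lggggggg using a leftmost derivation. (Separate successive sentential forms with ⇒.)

S⇒lP⇒lgP⇒lggP⇒lgggP⇒lggggP⇒lgggggP⇒lggggggP⇒lggggggg

S ⇒ lP   [S → l P]
lP ⇒ lgP   [P → g P]
lgP ⇒ lggP   [P → g P]
lggP ⇒ lgggP   [P → g P]
lgggP ⇒ lggggP   [P → g P]
lggggP ⇒ lgggggP   [P → g P]
lgggggP ⇒ lggggggP   [P → g P]
lggggggP ⇒ lggggggg   [P → g]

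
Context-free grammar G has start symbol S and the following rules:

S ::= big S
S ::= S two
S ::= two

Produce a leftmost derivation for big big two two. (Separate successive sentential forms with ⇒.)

S ⇒ big S ⇒ big S two ⇒ big big S two ⇒ big big two two

S ⇒ big S   [S ::= big S]
big S ⇒ big S two   [S ::= S two]
big S two ⇒ big big S two   [S ::= big S]
big big S two ⇒ big big two two   [S ::= two]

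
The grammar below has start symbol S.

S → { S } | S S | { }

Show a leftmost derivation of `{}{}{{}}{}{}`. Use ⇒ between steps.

S⇒SS⇒SSS⇒{}SS⇒{}SSS⇒{}SSSS⇒{}{}SSS⇒{}{}{S}SS⇒{}{}{{}}SS⇒{}{}{{}}{}S⇒{}{}{{}}{}{}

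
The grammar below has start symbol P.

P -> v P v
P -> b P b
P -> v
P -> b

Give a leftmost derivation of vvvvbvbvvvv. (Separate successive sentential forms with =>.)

P => vPv   [P -> v P v]
vPv => vvPvv   [P -> v P v]
vvPvv => vvvPvvv   [P -> v P v]
vvvPvvv => vvvvPvvvv   [P -> v P v]
vvvvPvvvv => vvvvbPbvvvv   [P -> b P b]
vvvvbPbvvvv => vvvvbvbvvvv   [P -> v]

P => vPv => vvPvv => vvvPvvv => vvvvPvvvv => vvvvbPbvvvv => vvvvbvbvvvv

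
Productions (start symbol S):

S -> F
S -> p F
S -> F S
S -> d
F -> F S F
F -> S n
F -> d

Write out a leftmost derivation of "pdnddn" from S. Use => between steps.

S => F   [S -> F]
F => Sn   [F -> S n]
Sn => FSn   [S -> F S]
FSn => SnSn   [F -> S n]
SnSn => pFnSn   [S -> p F]
pFnSn => pdnSn   [F -> d]
pdnSn => pdnFSn   [S -> F S]
pdnFSn => pdndSn   [F -> d]
pdndSn => pdnddn   [S -> d]

S => F => Sn => FSn => SnSn => pFnSn => pdnSn => pdnFSn => pdndSn => pdnddn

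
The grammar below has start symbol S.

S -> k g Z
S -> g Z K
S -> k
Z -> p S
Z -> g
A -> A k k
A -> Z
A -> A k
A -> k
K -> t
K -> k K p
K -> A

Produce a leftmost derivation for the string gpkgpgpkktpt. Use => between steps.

S => gZK   [S -> g Z K]
gZK => gpSK   [Z -> p S]
gpSK => gpkgZK   [S -> k g Z]
gpkgZK => gpkgpSK   [Z -> p S]
gpkgpSK => gpkgpgZKK   [S -> g Z K]
gpkgpgZKK => gpkgpgpSKK   [Z -> p S]
gpkgpgpSKK => gpkgpgpkKK   [S -> k]
gpkgpgpkKK => gpkgpgpkkKpK   [K -> k K p]
gpkgpgpkkKpK => gpkgpgpkktpK   [K -> t]
gpkgpgpkktpK => gpkgpgpkktpt   [K -> t]

S => gZK => gpSK => gpkgZK => gpkgpSK => gpkgpgZKK => gpkgpgpSKK => gpkgpgpkKK => gpkgpgpkkKpK => gpkgpgpkktpK => gpkgpgpkktpt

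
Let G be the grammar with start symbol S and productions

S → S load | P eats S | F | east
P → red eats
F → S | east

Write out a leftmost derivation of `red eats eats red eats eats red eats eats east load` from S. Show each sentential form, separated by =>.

S => S load => P eats S load => red eats eats S load => red eats eats P eats S load => red eats eats red eats eats S load => red eats eats red eats eats P eats S load => red eats eats red eats eats red eats eats S load => red eats eats red eats eats red eats eats F load => red eats eats red eats eats red eats eats east load

S => S load   [S → S load]
S load => P eats S load   [S → P eats S]
P eats S load => red eats eats S load   [P → red eats]
red eats eats S load => red eats eats P eats S load   [S → P eats S]
red eats eats P eats S load => red eats eats red eats eats S load   [P → red eats]
red eats eats red eats eats S load => red eats eats red eats eats P eats S load   [S → P eats S]
red eats eats red eats eats P eats S load => red eats eats red eats eats red eats eats S load   [P → red eats]
red eats eats red eats eats red eats eats S load => red eats eats red eats eats red eats eats F load   [S → F]
red eats eats red eats eats red eats eats F load => red eats eats red eats eats red eats eats east load   [F → east]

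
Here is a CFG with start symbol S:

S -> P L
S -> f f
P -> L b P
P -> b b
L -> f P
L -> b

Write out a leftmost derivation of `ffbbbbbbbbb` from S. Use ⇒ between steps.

S ⇒ PL   [S -> P L]
PL ⇒ LbPL   [P -> L b P]
LbPL ⇒ fPbPL   [L -> f P]
fPbPL ⇒ fLbPbPL   [P -> L b P]
fLbPbPL ⇒ ffPbPbPL   [L -> f P]
ffPbPbPL ⇒ ffbbbPbPL   [P -> b b]
ffbbbPbPL ⇒ ffbbbbbbPL   [P -> b b]
ffbbbbbbPL ⇒ ffbbbbbbbbL   [P -> b b]
ffbbbbbbbbL ⇒ ffbbbbbbbbb   [L -> b]

S ⇒ PL ⇒ LbPL ⇒ fPbPL ⇒ fLbPbPL ⇒ ffPbPbPL ⇒ ffbbbPbPL ⇒ ffbbbbbbPL ⇒ ffbbbbbbbbL ⇒ ffbbbbbbbbb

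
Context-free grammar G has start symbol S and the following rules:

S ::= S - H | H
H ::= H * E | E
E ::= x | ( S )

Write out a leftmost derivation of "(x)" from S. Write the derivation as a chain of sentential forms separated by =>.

S => H   [S ::= H]
H => E   [H ::= E]
E => (S)   [E ::= ( S )]
(S) => (H)   [S ::= H]
(H) => (E)   [H ::= E]
(E) => (x)   [E ::= x]

S => H => E => (S) => (H) => (E) => (x)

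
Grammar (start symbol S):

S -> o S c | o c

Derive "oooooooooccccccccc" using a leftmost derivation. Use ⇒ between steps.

S ⇒ oSc ⇒ ooScc ⇒ oooSccc ⇒ ooooScccc ⇒ oooooSccccc ⇒ ooooooScccccc ⇒ oooooooSccccccc ⇒ ooooooooScccccccc ⇒ oooooooooccccccccc

S ⇒ oSc   [S -> o S c]
oSc ⇒ ooScc   [S -> o S c]
ooScc ⇒ oooSccc   [S -> o S c]
oooSccc ⇒ ooooScccc   [S -> o S c]
ooooScccc ⇒ oooooSccccc   [S -> o S c]
oooooSccccc ⇒ ooooooScccccc   [S -> o S c]
ooooooScccccc ⇒ oooooooSccccccc   [S -> o S c]
oooooooSccccccc ⇒ ooooooooScccccccc   [S -> o S c]
ooooooooScccccccc ⇒ oooooooooccccccccc   [S -> o c]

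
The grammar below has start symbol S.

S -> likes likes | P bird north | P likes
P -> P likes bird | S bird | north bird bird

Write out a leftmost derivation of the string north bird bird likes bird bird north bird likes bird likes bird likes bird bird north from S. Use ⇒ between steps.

S ⇒ P bird north ⇒ P likes bird bird north ⇒ S bird likes bird bird north ⇒ P likes bird likes bird bird north ⇒ S bird likes bird likes bird bird north ⇒ P likes bird likes bird likes bird bird north ⇒ S bird likes bird likes bird likes bird bird north ⇒ P bird north bird likes bird likes bird likes bird bird north ⇒ P likes bird bird north bird likes bird likes bird likes bird bird north ⇒ north bird bird likes bird bird north bird likes bird likes bird likes bird bird north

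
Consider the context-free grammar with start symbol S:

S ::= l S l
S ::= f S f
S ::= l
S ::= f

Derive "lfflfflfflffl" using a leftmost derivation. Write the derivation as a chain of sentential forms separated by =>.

S => lSl => lfSfl => lffSffl => lfflSlffl => lfflfSflffl => lfflffSfflffl => lfflfflfflffl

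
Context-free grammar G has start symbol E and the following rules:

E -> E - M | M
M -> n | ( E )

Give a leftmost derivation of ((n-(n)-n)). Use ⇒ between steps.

E ⇒ M   [E -> M]
M ⇒ (E)   [M -> ( E )]
(E) ⇒ (M)   [E -> M]
(M) ⇒ ((E))   [M -> ( E )]
((E)) ⇒ ((E-M))   [E -> E - M]
((E-M)) ⇒ ((E-M-M))   [E -> E - M]
((E-M-M)) ⇒ ((M-M-M))   [E -> M]
((M-M-M)) ⇒ ((n-M-M))   [M -> n]
((n-M-M)) ⇒ ((n-(E)-M))   [M -> ( E )]
((n-(E)-M)) ⇒ ((n-(M)-M))   [E -> M]
((n-(M)-M)) ⇒ ((n-(n)-M))   [M -> n]
((n-(n)-M)) ⇒ ((n-(n)-n))   [M -> n]

E ⇒ M ⇒ (E) ⇒ (M) ⇒ ((E)) ⇒ ((E-M)) ⇒ ((E-M-M)) ⇒ ((M-M-M)) ⇒ ((n-M-M)) ⇒ ((n-(E)-M)) ⇒ ((n-(M)-M)) ⇒ ((n-(n)-M)) ⇒ ((n-(n)-n))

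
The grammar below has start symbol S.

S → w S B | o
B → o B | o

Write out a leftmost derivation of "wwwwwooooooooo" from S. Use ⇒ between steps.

S ⇒ wSB ⇒ wwSBB ⇒ wwwSBBB ⇒ wwwwSBBBB ⇒ wwwwwSBBBBB ⇒ wwwwwoBBBBB ⇒ wwwwwooBBBBB ⇒ wwwwwoooBBBBB ⇒ wwwwwooooBBBBB ⇒ wwwwwoooooBBBB ⇒ wwwwwooooooBBB ⇒ wwwwwoooooooBB ⇒ wwwwwooooooooB ⇒ wwwwwooooooooo

S ⇒ wSB   [S → w S B]
wSB ⇒ wwSBB   [S → w S B]
wwSBB ⇒ wwwSBBB   [S → w S B]
wwwSBBB ⇒ wwwwSBBBB   [S → w S B]
wwwwSBBBB ⇒ wwwwwSBBBBB   [S → w S B]
wwwwwSBBBBB ⇒ wwwwwoBBBBB   [S → o]
wwwwwoBBBBB ⇒ wwwwwooBBBBB   [B → o B]
wwwwwooBBBBB ⇒ wwwwwoooBBBBB   [B → o B]
wwwwwoooBBBBB ⇒ wwwwwooooBBBBB   [B → o B]
wwwwwooooBBBBB ⇒ wwwwwoooooBBBB   [B → o]
wwwwwoooooBBBB ⇒ wwwwwooooooBBB   [B → o]
wwwwwooooooBBB ⇒ wwwwwoooooooBB   [B → o]
wwwwwoooooooBB ⇒ wwwwwooooooooB   [B → o]
wwwwwooooooooB ⇒ wwwwwooooooooo   [B → o]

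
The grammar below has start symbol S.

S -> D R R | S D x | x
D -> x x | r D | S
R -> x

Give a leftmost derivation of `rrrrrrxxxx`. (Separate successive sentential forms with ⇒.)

S⇒DRR⇒rDRR⇒rrDRR⇒rrrDRR⇒rrrrDRR⇒rrrrrDRR⇒rrrrrrDRR⇒rrrrrrxxRR⇒rrrrrrxxxR⇒rrrrrrxxxx

S ⇒ DRR   [S -> D R R]
DRR ⇒ rDRR   [D -> r D]
rDRR ⇒ rrDRR   [D -> r D]
rrDRR ⇒ rrrDRR   [D -> r D]
rrrDRR ⇒ rrrrDRR   [D -> r D]
rrrrDRR ⇒ rrrrrDRR   [D -> r D]
rrrrrDRR ⇒ rrrrrrDRR   [D -> r D]
rrrrrrDRR ⇒ rrrrrrxxRR   [D -> x x]
rrrrrrxxRR ⇒ rrrrrrxxxR   [R -> x]
rrrrrrxxxR ⇒ rrrrrrxxxx   [R -> x]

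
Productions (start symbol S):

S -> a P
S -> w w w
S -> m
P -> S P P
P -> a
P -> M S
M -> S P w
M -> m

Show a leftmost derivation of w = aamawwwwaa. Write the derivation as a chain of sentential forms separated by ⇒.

S ⇒ aP ⇒ aSPP ⇒ aaPPP ⇒ aaMSPP ⇒ aaSPwSPP ⇒ aamPwSPP ⇒ aamawSPP ⇒ aamawwwwPP ⇒ aamawwwwaP ⇒ aamawwwwaa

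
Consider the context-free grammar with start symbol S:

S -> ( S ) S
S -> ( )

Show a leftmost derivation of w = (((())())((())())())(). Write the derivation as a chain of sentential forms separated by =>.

S => (S)S => ((S)S)S => (((S)S)S)S => (((())S)S)S => (((())())S)S => (((())())(S)S)S => (((())())((S)S)S)S => (((())())((())S)S)S => (((())())((())())S)S => (((())())((())())())S => (((())())((())())())()

S => (S)S   [S -> ( S ) S]
(S)S => ((S)S)S   [S -> ( S ) S]
((S)S)S => (((S)S)S)S   [S -> ( S ) S]
(((S)S)S)S => (((())S)S)S   [S -> ( )]
(((())S)S)S => (((())())S)S   [S -> ( )]
(((())())S)S => (((())())(S)S)S   [S -> ( S ) S]
(((())())(S)S)S => (((())())((S)S)S)S   [S -> ( S ) S]
(((())())((S)S)S)S => (((())())((())S)S)S   [S -> ( )]
(((())())((())S)S)S => (((())())((())())S)S   [S -> ( )]
(((())())((())())S)S => (((())())((())())())S   [S -> ( )]
(((())())((())())())S => (((())())((())())())()   [S -> ( )]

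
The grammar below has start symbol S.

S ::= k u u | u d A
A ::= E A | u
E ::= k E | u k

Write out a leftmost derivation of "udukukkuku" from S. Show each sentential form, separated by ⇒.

S⇒udA⇒udEA⇒udukA⇒udukEA⇒udukukA⇒udukukEA⇒udukukkEA⇒udukukkukA⇒udukukkuku

S ⇒ udA   [S ::= u d A]
udA ⇒ udEA   [A ::= E A]
udEA ⇒ udukA   [E ::= u k]
udukA ⇒ udukEA   [A ::= E A]
udukEA ⇒ udukukA   [E ::= u k]
udukukA ⇒ udukukEA   [A ::= E A]
udukukEA ⇒ udukukkEA   [E ::= k E]
udukukkEA ⇒ udukukkukA   [E ::= u k]
udukukkukA ⇒ udukukkuku   [A ::= u]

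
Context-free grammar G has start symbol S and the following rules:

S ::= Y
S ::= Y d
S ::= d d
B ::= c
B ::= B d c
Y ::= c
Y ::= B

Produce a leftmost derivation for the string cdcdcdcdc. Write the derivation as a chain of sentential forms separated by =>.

S => Y   [S ::= Y]
Y => B   [Y ::= B]
B => Bdc   [B ::= B d c]
Bdc => Bdcdc   [B ::= B d c]
Bdcdc => Bdcdcdc   [B ::= B d c]
Bdcdcdc => Bdcdcdcdc   [B ::= B d c]
Bdcdcdcdc => cdcdcdcdc   [B ::= c]

S=>Y=>B=>Bdc=>Bdcdc=>Bdcdcdc=>Bdcdcdcdc=>cdcdcdcdc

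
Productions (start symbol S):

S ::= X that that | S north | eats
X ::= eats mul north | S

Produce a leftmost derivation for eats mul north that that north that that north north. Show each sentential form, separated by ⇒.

S ⇒ S north ⇒ S north north ⇒ X that that north north ⇒ S that that north north ⇒ S north that that north north ⇒ X that that north that that north north ⇒ eats mul north that that north that that north north

S ⇒ S north   [S ::= S north]
S north ⇒ S north north   [S ::= S north]
S north north ⇒ X that that north north   [S ::= X that that]
X that that north north ⇒ S that that north north   [X ::= S]
S that that north north ⇒ S north that that north north   [S ::= S north]
S north that that north north ⇒ X that that north that that north north   [S ::= X that that]
X that that north that that north north ⇒ eats mul north that that north that that north north   [X ::= eats mul north]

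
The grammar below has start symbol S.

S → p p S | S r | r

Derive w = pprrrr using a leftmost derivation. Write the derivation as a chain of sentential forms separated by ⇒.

S ⇒ ppS ⇒ ppSr ⇒ ppSrr ⇒ ppSrrr ⇒ pprrrr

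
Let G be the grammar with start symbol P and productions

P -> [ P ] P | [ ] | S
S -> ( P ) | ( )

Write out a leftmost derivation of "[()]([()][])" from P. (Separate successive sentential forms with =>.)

P => [P]P   [P -> [ P ] P]
[P]P => [S]P   [P -> S]
[S]P => [()]P   [S -> ( )]
[()]P => [()]S   [P -> S]
[()]S => [()](P)   [S -> ( P )]
[()](P) => [()]([P]P)   [P -> [ P ] P]
[()]([P]P) => [()]([S]P)   [P -> S]
[()]([S]P) => [()]([()]P)   [S -> ( )]
[()]([()]P) => [()]([()][])   [P -> [ ]]

P=>[P]P=>[S]P=>[()]P=>[()]S=>[()](P)=>[()]([P]P)=>[()]([S]P)=>[()]([()]P)=>[()]([()][])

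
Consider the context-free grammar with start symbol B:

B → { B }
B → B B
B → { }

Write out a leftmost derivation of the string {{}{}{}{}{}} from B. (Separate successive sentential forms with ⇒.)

B ⇒ {B} ⇒ {BB} ⇒ {BBB} ⇒ {BBBB} ⇒ {BBBBB} ⇒ {{}BBBB} ⇒ {{}{}BBB} ⇒ {{}{}{}BB} ⇒ {{}{}{}{}B} ⇒ {{}{}{}{}{}}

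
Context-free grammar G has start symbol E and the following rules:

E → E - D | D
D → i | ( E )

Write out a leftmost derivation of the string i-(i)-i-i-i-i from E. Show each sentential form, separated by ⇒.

E ⇒ E-D   [E → E - D]
E-D ⇒ E-D-D   [E → E - D]
E-D-D ⇒ E-D-D-D   [E → E - D]
E-D-D-D ⇒ E-D-D-D-D   [E → E - D]
E-D-D-D-D ⇒ E-D-D-D-D-D   [E → E - D]
E-D-D-D-D-D ⇒ D-D-D-D-D-D   [E → D]
D-D-D-D-D-D ⇒ i-D-D-D-D-D   [D → i]
i-D-D-D-D-D ⇒ i-(E)-D-D-D-D   [D → ( E )]
i-(E)-D-D-D-D ⇒ i-(D)-D-D-D-D   [E → D]
i-(D)-D-D-D-D ⇒ i-(i)-D-D-D-D   [D → i]
i-(i)-D-D-D-D ⇒ i-(i)-i-D-D-D   [D → i]
i-(i)-i-D-D-D ⇒ i-(i)-i-i-D-D   [D → i]
i-(i)-i-i-D-D ⇒ i-(i)-i-i-i-D   [D → i]
i-(i)-i-i-i-D ⇒ i-(i)-i-i-i-i   [D → i]

E⇒E-D⇒E-D-D⇒E-D-D-D⇒E-D-D-D-D⇒E-D-D-D-D-D⇒D-D-D-D-D-D⇒i-D-D-D-D-D⇒i-(E)-D-D-D-D⇒i-(D)-D-D-D-D⇒i-(i)-D-D-D-D⇒i-(i)-i-D-D-D⇒i-(i)-i-i-D-D⇒i-(i)-i-i-i-D⇒i-(i)-i-i-i-i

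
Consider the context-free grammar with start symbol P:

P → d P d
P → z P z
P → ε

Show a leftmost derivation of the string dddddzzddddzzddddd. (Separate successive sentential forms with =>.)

P => dPd   [P → d P d]
dPd => ddPdd   [P → d P d]
ddPdd => dddPddd   [P → d P d]
dddPddd => ddddPdddd   [P → d P d]
ddddPdddd => dddddPddddd   [P → d P d]
dddddPddddd => dddddzPzddddd   [P → z P z]
dddddzPzddddd => dddddzzPzzddddd   [P → z P z]
dddddzzPzzddddd => dddddzzdPdzzddddd   [P → d P d]
dddddzzdPdzzddddd => dddddzzddPddzzddddd   [P → d P d]
dddddzzddPddzzddddd => dddddzzddddzzddddd   [P → ε]

P => dPd => ddPdd => dddPddd => ddddPdddd => dddddPddddd => dddddzPzddddd => dddddzzPzzddddd => dddddzzdPdzzddddd => dddddzzddPddzzddddd => dddddzzddddzzddddd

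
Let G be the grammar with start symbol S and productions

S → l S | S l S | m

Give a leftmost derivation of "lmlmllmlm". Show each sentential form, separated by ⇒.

S ⇒ SlS   [S → S l S]
SlS ⇒ SlSlS   [S → S l S]
SlSlS ⇒ lSlSlS   [S → l S]
lSlSlS ⇒ lmlSlS   [S → m]
lmlSlS ⇒ lmlSlSlS   [S → S l S]
lmlSlSlS ⇒ lmlmlSlS   [S → m]
lmlmlSlS ⇒ lmlmllSlS   [S → l S]
lmlmllSlS ⇒ lmlmllmlS   [S → m]
lmlmllmlS ⇒ lmlmllmlm   [S → m]

S ⇒ SlS ⇒ SlSlS ⇒ lSlSlS ⇒ lmlSlS ⇒ lmlSlSlS ⇒ lmlmlSlS ⇒ lmlmllSlS ⇒ lmlmllmlS ⇒ lmlmllmlm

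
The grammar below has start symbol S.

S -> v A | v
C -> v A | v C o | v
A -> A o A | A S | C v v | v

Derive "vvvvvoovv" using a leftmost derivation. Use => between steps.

S=>vA=>vCvv=>vvCovv=>vvvCoovv=>vvvvAoovv=>vvvvvoovv

S => vA   [S -> v A]
vA => vCvv   [A -> C v v]
vCvv => vvCovv   [C -> v C o]
vvCovv => vvvCoovv   [C -> v C o]
vvvCoovv => vvvvAoovv   [C -> v A]
vvvvAoovv => vvvvvoovv   [A -> v]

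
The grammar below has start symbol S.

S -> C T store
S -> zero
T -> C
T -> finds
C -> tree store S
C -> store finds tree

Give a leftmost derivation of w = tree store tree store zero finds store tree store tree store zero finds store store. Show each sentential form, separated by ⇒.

S ⇒ C T store ⇒ tree store S T store ⇒ tree store C T store T store ⇒ tree store tree store S T store T store ⇒ tree store tree store zero T store T store ⇒ tree store tree store zero finds store T store ⇒ tree store tree store zero finds store C store ⇒ tree store tree store zero finds store tree store S store ⇒ tree store tree store zero finds store tree store C T store store ⇒ tree store tree store zero finds store tree store tree store S T store store ⇒ tree store tree store zero finds store tree store tree store zero T store store ⇒ tree store tree store zero finds store tree store tree store zero finds store store

S ⇒ C T store   [S -> C T store]
C T store ⇒ tree store S T store   [C -> tree store S]
tree store S T store ⇒ tree store C T store T store   [S -> C T store]
tree store C T store T store ⇒ tree store tree store S T store T store   [C -> tree store S]
tree store tree store S T store T store ⇒ tree store tree store zero T store T store   [S -> zero]
tree store tree store zero T store T store ⇒ tree store tree store zero finds store T store   [T -> finds]
tree store tree store zero finds store T store ⇒ tree store tree store zero finds store C store   [T -> C]
tree store tree store zero finds store C store ⇒ tree store tree store zero finds store tree store S store   [C -> tree store S]
tree store tree store zero finds store tree store S store ⇒ tree store tree store zero finds store tree store C T store store   [S -> C T store]
tree store tree store zero finds store tree store C T store store ⇒ tree store tree store zero finds store tree store tree store S T store store   [C -> tree store S]
tree store tree store zero finds store tree store tree store S T store store ⇒ tree store tree store zero finds store tree store tree store zero T store store   [S -> zero]
tree store tree store zero finds store tree store tree store zero T store store ⇒ tree store tree store zero finds store tree store tree store zero finds store store   [T -> finds]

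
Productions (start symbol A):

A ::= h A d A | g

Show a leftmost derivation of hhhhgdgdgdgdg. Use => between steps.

A => hAdA => hhAdAdA => hhhAdAdAdA => hhhhAdAdAdAdA => hhhhgdAdAdAdA => hhhhgdgdAdAdA => hhhhgdgdgdAdA => hhhhgdgdgdgdA => hhhhgdgdgdgdg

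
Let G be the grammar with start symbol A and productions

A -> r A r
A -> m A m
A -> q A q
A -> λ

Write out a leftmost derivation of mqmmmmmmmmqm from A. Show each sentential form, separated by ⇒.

A ⇒ mAm ⇒ mqAqm ⇒ mqmAmqm ⇒ mqmmAmmqm ⇒ mqmmmAmmmqm ⇒ mqmmmmAmmmmqm ⇒ mqmmmmmmmmqm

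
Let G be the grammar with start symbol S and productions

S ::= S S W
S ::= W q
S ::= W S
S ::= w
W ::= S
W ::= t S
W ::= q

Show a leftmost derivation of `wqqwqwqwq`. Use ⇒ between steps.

S ⇒ SSW   [S ::= S S W]
SSW ⇒ SSWSW   [S ::= S S W]
SSWSW ⇒ WSSWSW   [S ::= W S]
WSSWSW ⇒ SSSWSW   [W ::= S]
SSSWSW ⇒ wSSWSW   [S ::= w]
wSSWSW ⇒ wSSWSWSW   [S ::= S S W]
wSSWSWSW ⇒ wWqSWSWSW   [S ::= W q]
wWqSWSWSW ⇒ wqqSWSWSW   [W ::= q]
wqqSWSWSW ⇒ wqqwWSWSW   [S ::= w]
wqqwWSWSW ⇒ wqqwqSWSW   [W ::= q]
wqqwqSWSW ⇒ wqqwqwWSW   [S ::= w]
wqqwqwWSW ⇒ wqqwqwqSW   [W ::= q]
wqqwqwqSW ⇒ wqqwqwqwW   [S ::= w]
wqqwqwqwW ⇒ wqqwqwqwq   [W ::= q]

S ⇒ SSW ⇒ SSWSW ⇒ WSSWSW ⇒ SSSWSW ⇒ wSSWSW ⇒ wSSWSWSW ⇒ wWqSWSWSW ⇒ wqqSWSWSW ⇒ wqqwWSWSW ⇒ wqqwqSWSW ⇒ wqqwqwWSW ⇒ wqqwqwqSW ⇒ wqqwqwqwW ⇒ wqqwqwqwq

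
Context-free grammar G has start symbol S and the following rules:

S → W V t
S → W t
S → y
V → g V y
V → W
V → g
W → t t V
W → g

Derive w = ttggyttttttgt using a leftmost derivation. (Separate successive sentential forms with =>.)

S => WVt => ttVVt => ttgVyVt => ttggyVt => ttggyWt => ttggyttVt => ttggyttWt => ttggyttttVt => ttggyttttWt => ttggyttttttVt => ttggyttttttWt => ttggyttttttgt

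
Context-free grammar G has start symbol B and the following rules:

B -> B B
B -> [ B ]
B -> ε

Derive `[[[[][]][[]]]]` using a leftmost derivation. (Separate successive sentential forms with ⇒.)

B⇒BB⇒[B]B⇒[[B]]B⇒[[BB]]B⇒[[[B]B]]B⇒[[[BB]B]]B⇒[[[[B]B]B]]B⇒[[[[]B]B]]B⇒[[[[][B]]B]]B⇒[[[[][]]B]]B⇒[[[[][]][B]]]B⇒[[[[][]][[B]]]]B⇒[[[[][]][[]]]]B⇒[[[[][]][[]]]]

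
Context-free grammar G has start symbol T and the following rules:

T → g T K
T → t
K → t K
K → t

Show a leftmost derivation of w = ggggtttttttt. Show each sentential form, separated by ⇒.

T ⇒ gTK ⇒ ggTKK ⇒ gggTKKK ⇒ ggggTKKKK ⇒ ggggtKKKK ⇒ ggggttKKKK ⇒ ggggtttKKKK ⇒ ggggttttKKK ⇒ ggggtttttKKK ⇒ ggggttttttKK ⇒ ggggtttttttK ⇒ ggggtttttttt

T ⇒ gTK   [T → g T K]
gTK ⇒ ggTKK   [T → g T K]
ggTKK ⇒ gggTKKK   [T → g T K]
gggTKKK ⇒ ggggTKKKK   [T → g T K]
ggggTKKKK ⇒ ggggtKKKK   [T → t]
ggggtKKKK ⇒ ggggttKKKK   [K → t K]
ggggttKKKK ⇒ ggggtttKKKK   [K → t K]
ggggtttKKKK ⇒ ggggttttKKK   [K → t]
ggggttttKKK ⇒ ggggtttttKKK   [K → t K]
ggggtttttKKK ⇒ ggggttttttKK   [K → t]
ggggttttttKK ⇒ ggggtttttttK   [K → t]
ggggtttttttK ⇒ ggggtttttttt   [K → t]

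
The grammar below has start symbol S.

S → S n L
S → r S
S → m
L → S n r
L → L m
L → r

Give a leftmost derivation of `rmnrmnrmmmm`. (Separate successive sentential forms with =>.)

S => SnL   [S → S n L]
SnL => rSnL   [S → r S]
rSnL => rmnL   [S → m]
rmnL => rmnLm   [L → L m]
rmnLm => rmnLmm   [L → L m]
rmnLmm => rmnLmmm   [L → L m]
rmnLmmm => rmnLmmmm   [L → L m]
rmnLmmmm => rmnSnrmmmm   [L → S n r]
rmnSnrmmmm => rmnrSnrmmmm   [S → r S]
rmnrSnrmmmm => rmnrmnrmmmm   [S → m]

S=>SnL=>rSnL=>rmnL=>rmnLm=>rmnLmm=>rmnLmmm=>rmnLmmmm=>rmnSnrmmmm=>rmnrSnrmmmm=>rmnrmnrmmmm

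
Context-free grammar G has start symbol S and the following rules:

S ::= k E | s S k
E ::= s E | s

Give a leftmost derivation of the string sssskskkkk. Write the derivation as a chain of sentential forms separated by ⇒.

S ⇒ sSk ⇒ ssSkk ⇒ sssSkkk ⇒ ssssSkkkk ⇒ sssskEkkkk ⇒ sssskskkkk

S ⇒ sSk   [S ::= s S k]
sSk ⇒ ssSkk   [S ::= s S k]
ssSkk ⇒ sssSkkk   [S ::= s S k]
sssSkkk ⇒ ssssSkkkk   [S ::= s S k]
ssssSkkkk ⇒ sssskEkkkk   [S ::= k E]
sssskEkkkk ⇒ sssskskkkk   [E ::= s]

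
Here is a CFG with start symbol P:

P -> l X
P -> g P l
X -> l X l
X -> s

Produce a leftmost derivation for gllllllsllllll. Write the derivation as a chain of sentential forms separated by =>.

P => gPl   [P -> g P l]
gPl => glXl   [P -> l X]
glXl => gllXll   [X -> l X l]
gllXll => glllXlll   [X -> l X l]
glllXlll => gllllXllll   [X -> l X l]
gllllXllll => glllllXlllll   [X -> l X l]
glllllXlllll => gllllllXllllll   [X -> l X l]
gllllllXllllll => gllllllsllllll   [X -> s]

P => gPl => glXl => gllXll => glllXlll => gllllXllll => glllllXlllll => gllllllXllllll => gllllllsllllll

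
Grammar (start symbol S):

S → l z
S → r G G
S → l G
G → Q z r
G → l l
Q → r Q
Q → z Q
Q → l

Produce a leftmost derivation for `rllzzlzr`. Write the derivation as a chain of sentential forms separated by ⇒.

S ⇒ rGG   [S → r G G]
rGG ⇒ rllG   [G → l l]
rllG ⇒ rllQzr   [G → Q z r]
rllQzr ⇒ rllzQzr   [Q → z Q]
rllzQzr ⇒ rllzzQzr   [Q → z Q]
rllzzQzr ⇒ rllzzlzr   [Q → l]

S⇒rGG⇒rllG⇒rllQzr⇒rllzQzr⇒rllzzQzr⇒rllzzlzr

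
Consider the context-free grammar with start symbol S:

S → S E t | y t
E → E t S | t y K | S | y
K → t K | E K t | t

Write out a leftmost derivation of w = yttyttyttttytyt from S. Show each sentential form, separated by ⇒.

S ⇒ SEt ⇒ SEtEt ⇒ SEtEtEt ⇒ ytEtEtEt ⇒ yttyKtEtEt ⇒ yttytKtEtEt ⇒ yttytEKttEtEt ⇒ yttyttyKKttEtEt ⇒ yttyttytKttEtEt ⇒ yttyttyttttEtEt ⇒ yttyttyttttytEt ⇒ yttyttyttttytyt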